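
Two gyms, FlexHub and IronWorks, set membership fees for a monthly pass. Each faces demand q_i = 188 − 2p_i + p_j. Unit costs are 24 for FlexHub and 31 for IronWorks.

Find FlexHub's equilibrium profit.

FlexHub's profit: π = (p_{FlexHub} − 24)(188 − 2p_{FlexHub} + p_{IronWorks}).
∂π/∂p_{FlexHub} = 236 − 4p_{FlexHub} + p_{IronWorks} = 0 ⇒ p_{FlexHub} = 59 + 0.25p_{IronWorks}.
Similarly p_{IronWorks} = 62.5 + 0.25p_{FlexHub}.
Plugging p_{IronWorks} into FlexHub's best response: p_{FlexHub} = 59 + 0.25(62.5 + 0.25p_{FlexHub}) ⇒ 0.9375p_{FlexHub} = 74.625, so p_{FlexHub} = 79.6.
Then p_{IronWorks} = 62.5 + 0.25·79.6 = 82.4.
q_{FlexHub} = 188 − 2·79.6 + 82.4 = 111.2.
Profit = (79.6 − 24)·111.2 = 6182.72.

6182.72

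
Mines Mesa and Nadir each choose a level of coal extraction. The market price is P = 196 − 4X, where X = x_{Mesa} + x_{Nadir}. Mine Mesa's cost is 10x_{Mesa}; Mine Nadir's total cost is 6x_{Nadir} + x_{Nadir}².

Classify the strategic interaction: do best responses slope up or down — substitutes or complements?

strategic substitutes

Mine Mesa's profit: π = x_{Mesa}(196 − 4(x_{Mesa} + x_{Nadir})) − 10x_{Mesa}.
∂π/∂x_{Mesa} = 186 − 8x_{Mesa} − 4x_{Nadir} = 0, so x_{Mesa} = 23.25 − 0.5x_{Nadir}.
The best-response slope dx_{Mesa}/dx_{Nadir} = −0.5 < 0: the reaction function is downward-sloping, so the choices are strategic substitutes.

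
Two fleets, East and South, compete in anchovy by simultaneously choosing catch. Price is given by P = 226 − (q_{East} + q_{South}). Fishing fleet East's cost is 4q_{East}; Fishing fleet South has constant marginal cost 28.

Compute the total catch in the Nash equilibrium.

140

Fishing fleet East's profit: π = q_{East}(226 − (q_{East} + q_{South})) − 4q_{East}.
∂π/∂q_{East} = 222 − 2q_{East} − q_{South} = 0, so q_{East} = 111 − 0.5q_{South}.
By the same steps for South: q_{South} = 99 − 0.5q_{East}.
Plugging q_{South} into East's best response: q_{East} = 111 − 0.5(99 − 0.5q_{East}) ⇒ 0.75q_{East} = 61.5, so q_{East} = 82.
Then q_{South} = 99 − 0.5·82 = 58.
Total catch: 82 + 58 = 140.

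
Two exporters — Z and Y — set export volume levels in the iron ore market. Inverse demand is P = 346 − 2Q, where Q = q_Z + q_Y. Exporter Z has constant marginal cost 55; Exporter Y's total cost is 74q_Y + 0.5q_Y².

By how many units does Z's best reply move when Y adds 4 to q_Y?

-2

Exporter Z's profit: π = q_Z(346 − 2(q_Z + q_Y)) − 55q_Z.
∂π/∂q_Z = 291 − 4q_Z − 2q_Y = 0, so q_Z = 72.75 − 0.5q_Y.
The reaction-function slope is −0.5, so a 4-unit rise in q_Y moves q_Z by −0.5 × 4 = −2. Z's best response falls — the actions are strategic substitutes.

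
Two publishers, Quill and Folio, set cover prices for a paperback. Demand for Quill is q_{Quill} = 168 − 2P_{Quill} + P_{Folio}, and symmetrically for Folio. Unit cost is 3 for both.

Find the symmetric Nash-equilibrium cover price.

58

Quill's profit: π = (P_{Quill} − 3)(168 − 2P_{Quill} + P_{Folio}).
∂π/∂P_{Quill} = 174 − 4P_{Quill} + P_{Folio} = 0 ⇒ P_{Quill} = 43.5 + 0.25P_{Folio}.
The game is symmetric, so in equilibrium P_{Folio} = P_{Quill}: the reaction function gives 0.75P_{Quill} = 43.5, hence P_{Quill} = 58.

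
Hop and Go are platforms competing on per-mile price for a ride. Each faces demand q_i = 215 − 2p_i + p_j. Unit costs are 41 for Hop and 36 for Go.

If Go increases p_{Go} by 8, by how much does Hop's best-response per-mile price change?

Hop's profit: π = (p_{Hop} − 41)(215 − 2p_{Hop} + p_{Go}).
∂π/∂p_{Hop} = 297 − 4p_{Hop} + p_{Go} = 0 ⇒ p_{Hop} = 74.25 + 0.25p_{Go}.
The reaction-function slope is 0.25, so an 8-unit rise in p_{Go} moves p_{Hop} by 0.25 × 8 = 2. Hop's best response rises — the actions are strategic complements.

2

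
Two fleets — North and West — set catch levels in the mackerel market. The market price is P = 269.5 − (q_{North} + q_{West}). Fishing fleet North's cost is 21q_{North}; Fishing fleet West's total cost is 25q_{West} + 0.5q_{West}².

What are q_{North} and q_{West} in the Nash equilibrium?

Fishing fleet North's profit: π = q_{North}(269.5 − (q_{North} + q_{West})) − 21q_{North}.
∂π/∂q_{North} = 248.5 − 2q_{North} − q_{West} = 0, so q_{North} = 124.25 − 0.5q_{West}.
For West: ∂π/∂q_{West} = 244.5 − 3q_{West} − q_{North} = 0 ⇒ q_{West} = 81.5 − (1/3)q_{North}.
Solving the two reaction functions simultaneously: (1 − (−0.5)(−1/3))q_{North} = 124.25 − 0.5·81.5, so (5/6)q_{North} = 83.5 and q_{North} = 100.2.
Then q_{West} = 81.5 − (1/3)·100.2 = 48.1.

100.2, 48.1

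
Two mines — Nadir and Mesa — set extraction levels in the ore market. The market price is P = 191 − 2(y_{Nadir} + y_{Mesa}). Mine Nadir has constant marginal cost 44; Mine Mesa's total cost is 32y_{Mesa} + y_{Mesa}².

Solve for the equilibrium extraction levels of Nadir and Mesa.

28.2, 17.1

Mine Nadir's profit: π = y_{Nadir}(191 − 2(y_{Nadir} + y_{Mesa})) − 44y_{Nadir}.
∂π/∂y_{Nadir} = 147 − 4y_{Nadir} − 2y_{Mesa} = 0, so y_{Nadir} = 36.75 − 0.5y_{Mesa}.
For Mesa: ∂π/∂y_{Mesa} = 159 − 6y_{Mesa} − 2y_{Nadir} = 0 ⇒ y_{Mesa} = 26.5 − (1/3)y_{Nadir}.
Solving the two reaction functions simultaneously: (1 − (−0.5)(−1/3))y_{Nadir} = 36.75 − 0.5·26.5, so (5/6)y_{Nadir} = 23.5 and y_{Nadir} = 28.2.
Then y_{Mesa} = 26.5 − (1/3)·28.2 = 17.1.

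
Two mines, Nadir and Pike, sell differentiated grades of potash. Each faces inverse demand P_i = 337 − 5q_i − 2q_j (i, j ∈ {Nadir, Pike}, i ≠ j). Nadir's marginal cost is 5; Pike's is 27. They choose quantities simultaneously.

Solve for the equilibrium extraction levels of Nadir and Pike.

28.125, 25.375

Mine Nadir's profit: π = q_{Nadir}(337 − 5q_{Nadir} − 2q_{Pike}) − 5q_{Nadir}.
∂π/∂q_{Nadir} = 332 − 10q_{Nadir} − 2q_{Pike} = 0 ⇒ q_{Nadir} = 33.2 − 0.2q_{Pike}.
Similarly q_{Pike} = 31 − 0.2q_{Nadir}.
Substituting the second reaction function into the first: q_{Nadir} = 33.2 − 0.2(31 − 0.2q_{Nadir}), which gives 0.96q_{Nadir} = 27 ⇒ q_{Nadir} = 28.125.
Then q_{Pike} = 31 − 0.2·28.125 = 25.375.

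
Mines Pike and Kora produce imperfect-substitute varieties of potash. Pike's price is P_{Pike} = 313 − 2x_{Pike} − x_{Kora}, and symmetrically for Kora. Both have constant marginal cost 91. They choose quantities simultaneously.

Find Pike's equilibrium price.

Mine Pike's profit: π = x_{Pike}(313 − 2x_{Pike} − x_{Kora}) − 91x_{Pike}.
∂π/∂x_{Pike} = 222 − 4x_{Pike} − x_{Kora} = 0 ⇒ x_{Pike} = 55.5 − 0.25x_{Kora}.
The game is symmetric, so in equilibrium x_{Kora} = x_{Pike}: the reaction function gives 1.25x_{Pike} = 55.5, hence x_{Pike} = 44.4.
P_{Pike} = 313 − 2·44.4 − 44.4 = 179.8.

179.8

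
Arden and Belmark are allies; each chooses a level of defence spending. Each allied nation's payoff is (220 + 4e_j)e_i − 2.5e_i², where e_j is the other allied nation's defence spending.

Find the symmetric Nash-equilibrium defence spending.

220

Arden's payoff is (220 + 4e_B)e_A − 2.5e_A².
∂π/∂e_A = 220 + 4e_B − 5e_A = 0, so e_A = 44 + 0.8e_B.
Setting e_A = e_B in the reaction function: e_A = 44 + 0.8e_A, so e_A = 44 / 0.2 = 220.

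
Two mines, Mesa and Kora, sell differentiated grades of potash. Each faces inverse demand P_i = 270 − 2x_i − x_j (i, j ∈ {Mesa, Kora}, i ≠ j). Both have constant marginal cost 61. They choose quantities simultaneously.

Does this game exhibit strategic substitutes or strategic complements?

strategic substitutes

Mine Mesa's profit: π = x_{Mesa}(270 − 2x_{Mesa} − x_{Kora}) − 61x_{Mesa}.
∂π/∂x_{Mesa} = 209 − 4x_{Mesa} − x_{Kora} = 0 ⇒ x_{Mesa} = 52.25 − 0.25x_{Kora}.
The best-response slope dx_{Mesa}/dx_{Kora} = −0.25 < 0: the reaction function is downward-sloping, so the choices are strategic substitutes.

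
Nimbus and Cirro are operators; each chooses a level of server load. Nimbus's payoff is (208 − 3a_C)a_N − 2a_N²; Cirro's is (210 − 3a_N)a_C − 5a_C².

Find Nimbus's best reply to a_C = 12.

43

Expanding Nimbus's payoff: 208a_N − 3a_Ca_N − 2a_N².
∂π/∂a_N = 208 − 3a_C − 4a_N = 0, so a_N = 52 − 0.75a_C.
At a_C = 12: a_N = 52 − 0.75·12 = 43.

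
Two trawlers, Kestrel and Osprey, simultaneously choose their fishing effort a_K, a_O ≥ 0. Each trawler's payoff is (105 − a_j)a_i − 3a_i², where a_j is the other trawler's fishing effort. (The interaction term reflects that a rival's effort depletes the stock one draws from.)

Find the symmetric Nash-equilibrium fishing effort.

Kestrel's payoff is (105 − a_O)a_K − 3a_K².
∂π/∂a_K = 105 − a_O − 6a_K = 0, so a_K = 17.5 − (1/6)a_O.
Setting a_K = a_O in the reaction function: a_K = 17.5 − (1/6)a_K, so a_K = 17.5 / (7/6) = 15.

15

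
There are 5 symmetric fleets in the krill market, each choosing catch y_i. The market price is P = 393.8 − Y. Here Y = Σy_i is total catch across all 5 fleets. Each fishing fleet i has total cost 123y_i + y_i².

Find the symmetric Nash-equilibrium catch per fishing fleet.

A representative fishing fleet's profit is π_i = y_i(393.8 − Y) − 123y_i − y_i², with Y = y_i + Σ_{j≠i} y_j.
First-order condition: 270.8 − 4y_i − Σ_{j≠i} y_j = 0.
With identical fishing fleets, set every y_j = y: then 270.8 − 4y − 4y = 0, i.e. y = 270.8/8 = 33.85.

33.85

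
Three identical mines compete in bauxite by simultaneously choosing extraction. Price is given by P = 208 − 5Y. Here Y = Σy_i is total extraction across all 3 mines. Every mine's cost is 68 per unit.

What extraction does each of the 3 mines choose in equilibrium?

A representative mine's profit is π_i = y_i(208 − 5Y) − 68y_i, with Y = y_i + Σ_{j≠i} y_j.
First-order condition: 140 − 10y_i − 5Σ_{j≠i} y_j = 0.
Imposing symmetry (y_j = y for all j) turns Σ_{j≠i} y_j into 2y, so 140 = 20y and y = 7.

7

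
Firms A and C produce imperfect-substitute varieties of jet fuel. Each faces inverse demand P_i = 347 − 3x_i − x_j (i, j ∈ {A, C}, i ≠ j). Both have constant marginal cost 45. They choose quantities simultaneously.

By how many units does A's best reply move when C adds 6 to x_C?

Firm A's profit: π = x_A(347 − 3x_A − x_C) − 45x_A.
∂π/∂x_A = 302 − 6x_A − x_C = 0 ⇒ x_A = 151/3 − (1/6)x_C.
The reaction-function slope is −1/6, so a 6-unit rise in x_C moves x_A by −1/6 × 6 = −1. A's best response falls — the actions are strategic substitutes.

-1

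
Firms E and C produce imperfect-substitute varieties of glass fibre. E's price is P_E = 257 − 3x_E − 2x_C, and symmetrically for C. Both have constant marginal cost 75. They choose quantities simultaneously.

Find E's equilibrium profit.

Firm E's profit: π = x_E(257 − 3x_E − 2x_C) − 75x_E.
∂π/∂x_E = 182 − 6x_E − 2x_C = 0 ⇒ x_E = 91/3 − (1/3)x_C.
The game is symmetric, so in equilibrium x_C = x_E: the reaction function gives (4/3)x_E = 91/3, hence x_E = 22.75.
P_E = 257 − 3·22.75 − 2·22.75 = 143.25.
Profit = (143.25 − 75)·22.75 = 1552.6875.

1552.6875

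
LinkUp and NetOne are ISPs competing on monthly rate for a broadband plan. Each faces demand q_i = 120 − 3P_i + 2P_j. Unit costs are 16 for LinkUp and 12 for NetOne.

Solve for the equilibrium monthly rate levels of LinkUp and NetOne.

41.25, 39.75

LinkUp's profit: π = (P_{LinkUp} − 16)(120 − 3P_{LinkUp} + 2P_{NetOne}).
∂π/∂P_{LinkUp} = 168 − 6P_{LinkUp} + 2P_{NetOne} = 0 ⇒ P_{LinkUp} = 28 + (1/3)P_{NetOne}.
Similarly P_{NetOne} = 26 + (1/3)P_{LinkUp}.
Substituting the second reaction function into the first: P_{LinkUp} = 28 + (1/3)(26 + (1/3)P_{LinkUp}), which gives (8/9)P_{LinkUp} = 110/3 ⇒ P_{LinkUp} = 41.25.
Then P_{NetOne} = 26 + (1/3)·41.25 = 39.75.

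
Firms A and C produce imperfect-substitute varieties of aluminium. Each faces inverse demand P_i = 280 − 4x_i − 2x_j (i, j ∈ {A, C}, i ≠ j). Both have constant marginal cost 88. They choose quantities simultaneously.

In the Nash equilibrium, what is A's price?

164.8

Firm A's profit: π = x_A(280 − 4x_A − 2x_C) − 88x_A.
∂π/∂x_A = 192 − 8x_A − 2x_C = 0 ⇒ x_A = 24 − 0.25x_C.
By symmetry x_C = x_A; substituting into the reaction function, 1.25x_A = 24 and x_A = 19.2.
P_A = 280 − 4·19.2 − 2·19.2 = 164.8.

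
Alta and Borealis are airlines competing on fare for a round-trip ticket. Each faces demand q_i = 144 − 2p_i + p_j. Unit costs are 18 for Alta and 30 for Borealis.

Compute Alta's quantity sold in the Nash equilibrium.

Alta's profit: π = (p_{Alta} − 18)(144 − 2p_{Alta} + p_{Borealis}).
∂π/∂p_{Alta} = 180 − 4p_{Alta} + p_{Borealis} = 0 ⇒ p_{Alta} = 45 + 0.25p_{Borealis}.
Similarly p_{Borealis} = 51 + 0.25p_{Alta}.
Substituting the second reaction function into the first: p_{Alta} = 45 + 0.25(51 + 0.25p_{Alta}), which gives 0.9375p_{Alta} = 57.75 ⇒ p_{Alta} = 61.6.
Then p_{Borealis} = 51 + 0.25·61.6 = 66.4.
q_{Alta} = 144 − 2·61.6 + 66.4 = 87.2.

87.2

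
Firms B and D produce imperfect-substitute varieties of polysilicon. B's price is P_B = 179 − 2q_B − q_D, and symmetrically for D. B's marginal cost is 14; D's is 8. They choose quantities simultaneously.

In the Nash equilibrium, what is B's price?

Firm B's profit: π = q_B(179 − 2q_B − q_D) − 14q_B.
∂π/∂q_B = 165 − 4q_B − q_D = 0 ⇒ q_B = 41.25 − 0.25q_D.
Similarly q_D = 42.75 − 0.25q_B.
Plugging q_D into B's best response: q_B = 41.25 − 0.25(42.75 − 0.25q_B) ⇒ 0.9375q_B = 30.5625, so q_B = 32.6.
Then q_D = 42.75 − 0.25·32.6 = 34.6.
P_B = 179 − 2·32.6 − 34.6 = 79.2.

79.2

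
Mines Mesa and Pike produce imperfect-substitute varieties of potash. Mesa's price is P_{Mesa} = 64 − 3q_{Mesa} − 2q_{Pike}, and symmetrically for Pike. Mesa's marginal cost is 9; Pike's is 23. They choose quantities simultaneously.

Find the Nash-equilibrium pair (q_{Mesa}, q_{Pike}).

Mine Mesa's profit: π = q_{Mesa}(64 − 3q_{Mesa} − 2q_{Pike}) − 9q_{Mesa}.
∂π/∂q_{Mesa} = 55 − 6q_{Mesa} − 2q_{Pike} = 0 ⇒ q_{Mesa} = 55/6 − (1/3)q_{Pike}.
Similarly q_{Pike} = 41/6 − (1/3)q_{Mesa}.
Substituting the second reaction function into the first: q_{Mesa} = 55/6 − (1/3)(41/6 − (1/3)q_{Mesa}), which gives (8/9)q_{Mesa} = 62/9 ⇒ q_{Mesa} = 7.75.
Then q_{Pike} = 41/6 − (1/3)·7.75 = 4.25.

7.75, 4.25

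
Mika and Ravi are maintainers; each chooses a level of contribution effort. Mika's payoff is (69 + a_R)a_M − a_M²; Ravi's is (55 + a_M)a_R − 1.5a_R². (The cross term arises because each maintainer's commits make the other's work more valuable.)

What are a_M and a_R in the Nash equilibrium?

52.4, 35.8

Expanding Mika's payoff: 69a_M + a_Ra_M − a_M².
∂π/∂a_M = 69 + a_R − 2a_M = 0, so a_M = 34.5 + 0.5a_R.
Likewise for Ravi: a_R = 55/3 + (1/3)a_M.
Substituting the second reaction function into the first: a_M = 34.5 + 0.5(55/3 + (1/3)a_M), which gives (5/6)a_M = 131/3 ⇒ a_M = 52.4.
Then a_R = 55/3 + (1/3)·52.4 = 35.8.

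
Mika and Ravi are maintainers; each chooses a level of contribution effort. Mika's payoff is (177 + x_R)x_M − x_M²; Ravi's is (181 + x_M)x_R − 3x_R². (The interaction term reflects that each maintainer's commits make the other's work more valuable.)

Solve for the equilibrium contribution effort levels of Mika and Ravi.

113, 49

Expanding Mika's payoff: 177x_M + x_Rx_M − x_M².
∂π/∂x_M = 177 + x_R − 2x_M = 0, so x_M = 88.5 + 0.5x_R.
Likewise for Ravi: x_R = 181/6 + (1/6)x_M.
Solving the two reaction functions simultaneously: (1 − (0.5)(1/6))x_M = 88.5 + 0.5·(181/6), so (11/12)x_M = 1243/12 and x_M = 113.
Then x_R = 181/6 + (1/6)·113 = 49.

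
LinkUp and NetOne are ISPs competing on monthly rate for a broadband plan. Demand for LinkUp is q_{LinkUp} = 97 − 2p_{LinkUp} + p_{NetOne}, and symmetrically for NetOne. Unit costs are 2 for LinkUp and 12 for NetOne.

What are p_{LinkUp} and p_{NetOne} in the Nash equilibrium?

35, 39

LinkUp's profit: π = (p_{LinkUp} − 2)(97 − 2p_{LinkUp} + p_{NetOne}).
∂π/∂p_{LinkUp} = 101 − 4p_{LinkUp} + p_{NetOne} = 0 ⇒ p_{LinkUp} = 25.25 + 0.25p_{NetOne}.
Similarly p_{NetOne} = 30.25 + 0.25p_{LinkUp}.
Plugging p_{NetOne} into LinkUp's best response: p_{LinkUp} = 25.25 + 0.25(30.25 + 0.25p_{LinkUp}) ⇒ 0.9375p_{LinkUp} = 32.8125, so p_{LinkUp} = 35.
Then p_{NetOne} = 30.25 + 0.25·35 = 39.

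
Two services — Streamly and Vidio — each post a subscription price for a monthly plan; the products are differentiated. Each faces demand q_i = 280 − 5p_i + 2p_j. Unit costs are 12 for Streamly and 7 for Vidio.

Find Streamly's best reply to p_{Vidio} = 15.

37

Streamly's profit: π = (p_{Streamly} − 12)(280 − 5p_{Streamly} + 2p_{Vidio}).
∂π/∂p_{Streamly} = 340 − 10p_{Streamly} + 2p_{Vidio} = 0 ⇒ p_{Streamly} = 34 + 0.2p_{Vidio}.
At p_{Vidio} = 15: p_{Streamly} = 34 + 0.2·15 = 37.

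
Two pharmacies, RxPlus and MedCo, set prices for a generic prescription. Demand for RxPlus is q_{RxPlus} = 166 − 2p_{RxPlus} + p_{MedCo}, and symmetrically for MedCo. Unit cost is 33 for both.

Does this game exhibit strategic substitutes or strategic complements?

strategic complements

RxPlus's profit: π = (p_{RxPlus} − 33)(166 − 2p_{RxPlus} + p_{MedCo}).
∂π/∂p_{RxPlus} = 232 − 4p_{RxPlus} + p_{MedCo} = 0 ⇒ p_{RxPlus} = 58 + 0.25p_{MedCo}.
The best-response slope dp_{RxPlus}/dp_{MedCo} = 0.25 > 0: the reaction function is upward-sloping, so the choices are strategic complements.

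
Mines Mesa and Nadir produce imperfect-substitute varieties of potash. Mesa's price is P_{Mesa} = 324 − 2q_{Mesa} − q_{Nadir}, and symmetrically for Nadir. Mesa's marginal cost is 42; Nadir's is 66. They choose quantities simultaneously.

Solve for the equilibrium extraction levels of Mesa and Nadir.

58, 50

Mine Mesa's profit: π = q_{Mesa}(324 − 2q_{Mesa} − q_{Nadir}) − 42q_{Mesa}.
∂π/∂q_{Mesa} = 282 − 4q_{Mesa} − q_{Nadir} = 0 ⇒ q_{Mesa} = 70.5 − 0.25q_{Nadir}.
Similarly q_{Nadir} = 64.5 − 0.25q_{Mesa}.
Solving the two reaction functions simultaneously: (1 − (−0.25)(−0.25))q_{Mesa} = 70.5 − 0.25·64.5, so 0.9375q_{Mesa} = 54.375 and q_{Mesa} = 58.
Then q_{Nadir} = 64.5 − 0.25·58 = 50.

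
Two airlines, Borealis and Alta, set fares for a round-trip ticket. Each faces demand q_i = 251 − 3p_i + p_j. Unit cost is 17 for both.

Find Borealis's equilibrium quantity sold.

Borealis's profit: π = (p_{Borealis} − 17)(251 − 3p_{Borealis} + p_{Alta}).
∂π/∂p_{Borealis} = 302 − 6p_{Borealis} + p_{Alta} = 0 ⇒ p_{Borealis} = 151/3 + (1/6)p_{Alta}.
Setting p_{Borealis} = p_{Alta} in the reaction function: p_{Borealis} = 151/3 + (1/6)p_{Borealis}, so p_{Borealis} = (151/3) / (5/6) = 60.4.
q_{Borealis} = 251 − 3·60.4 + 60.4 = 130.2.

130.2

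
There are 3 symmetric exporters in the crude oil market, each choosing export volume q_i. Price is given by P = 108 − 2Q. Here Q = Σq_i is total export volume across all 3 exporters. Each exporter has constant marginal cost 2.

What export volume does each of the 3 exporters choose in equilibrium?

A representative exporter's profit is π_i = q_i(108 − 2Q) − 2q_i, with Q = q_i + Σ_{j≠i} q_j.
First-order condition: 106 − 4q_i − 2Σ_{j≠i} q_j = 0.
Imposing symmetry (q_j = q for all j) turns Σ_{j≠i} q_j into 2q, so 106 = 8q and q = 13.25.

13.25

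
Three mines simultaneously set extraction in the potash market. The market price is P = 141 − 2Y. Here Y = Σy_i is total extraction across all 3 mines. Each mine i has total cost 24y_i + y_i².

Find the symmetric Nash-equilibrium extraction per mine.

11.7

A representative mine's profit is π_i = y_i(141 − 2Y) − 24y_i − y_i², with Y = y_i + Σ_{j≠i} y_j.
First-order condition: 117 − 6y_i − 2Σ_{j≠i} y_j = 0.
Imposing symmetry (y_j = y for all j) turns Σ_{j≠i} y_j into 2y, so 117 = 10y and y = 11.7.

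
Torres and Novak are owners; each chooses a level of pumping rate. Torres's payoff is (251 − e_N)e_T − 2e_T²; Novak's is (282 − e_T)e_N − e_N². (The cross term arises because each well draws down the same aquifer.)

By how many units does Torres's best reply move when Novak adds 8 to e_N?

Expanding Torres's payoff: 251e_T − e_Ne_T − 2e_T².
∂π/∂e_T = 251 − e_N − 4e_T = 0, so e_T = 62.75 − 0.25e_N.
The reaction-function slope is −0.25, so an 8-unit rise in e_N moves e_T by −0.25 × 8 = −2. Torres's best response falls — the actions are strategic substitutes.

-2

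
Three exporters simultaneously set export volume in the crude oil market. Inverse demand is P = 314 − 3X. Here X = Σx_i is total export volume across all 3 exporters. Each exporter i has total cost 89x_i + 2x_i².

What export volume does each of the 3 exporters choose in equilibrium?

14.0625

A representative exporter's profit is π_i = x_i(314 − 3X) − 89x_i − 2x_i², with X = x_i + Σ_{j≠i} x_j.
First-order condition: 225 − 10x_i − 3Σ_{j≠i} x_j = 0.
With identical exporters, set every x_j = x: then 225 − 10x − 6x = 0, i.e. x = 225/16 = 14.0625.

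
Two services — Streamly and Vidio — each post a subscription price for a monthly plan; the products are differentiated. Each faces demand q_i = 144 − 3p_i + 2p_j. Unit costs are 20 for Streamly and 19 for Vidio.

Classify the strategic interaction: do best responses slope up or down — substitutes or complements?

strategic complements

Streamly's profit: π = (p_{Streamly} − 20)(144 − 3p_{Streamly} + 2p_{Vidio}).
∂π/∂p_{Streamly} = 204 − 6p_{Streamly} + 2p_{Vidio} = 0 ⇒ p_{Streamly} = 34 + (1/3)p_{Vidio}.
The best-response slope dp_{Streamly}/dp_{Vidio} = 1/3 > 0: the reaction function is upward-sloping, so the choices are strategic complements.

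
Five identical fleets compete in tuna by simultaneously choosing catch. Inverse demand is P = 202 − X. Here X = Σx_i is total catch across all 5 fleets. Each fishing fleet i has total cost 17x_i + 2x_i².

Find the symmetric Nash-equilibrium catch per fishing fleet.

A representative fishing fleet's profit is π_i = x_i(202 − X) − 17x_i − 2x_i², with X = x_i + Σ_{j≠i} x_j.
First-order condition: 185 − 6x_i − Σ_{j≠i} x_j = 0.
With identical fishing fleets, set every x_j = x: then 185 − 6x − 4x = 0, i.e. x = 185/10 = 18.5.

18.5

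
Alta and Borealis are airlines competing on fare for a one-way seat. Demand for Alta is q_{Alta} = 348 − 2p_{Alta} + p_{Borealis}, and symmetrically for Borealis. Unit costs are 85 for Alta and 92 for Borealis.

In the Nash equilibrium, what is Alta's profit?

15699.92

Alta's profit: π = (p_{Alta} − 85)(348 − 2p_{Alta} + p_{Borealis}).
∂π/∂p_{Alta} = 518 − 4p_{Alta} + p_{Borealis} = 0 ⇒ p_{Alta} = 129.5 + 0.25p_{Borealis}.
Similarly p_{Borealis} = 133 + 0.25p_{Alta}.
Solving the two reaction functions simultaneously: (1 − (0.25)(0.25))p_{Alta} = 129.5 + 0.25·133, so 0.9375p_{Alta} = 162.75 and p_{Alta} = 173.6.
Then p_{Borealis} = 133 + 0.25·173.6 = 176.4.
q_{Alta} = 348 − 2·173.6 + 176.4 = 177.2.
Profit = (173.6 − 85)·177.2 = 15699.92.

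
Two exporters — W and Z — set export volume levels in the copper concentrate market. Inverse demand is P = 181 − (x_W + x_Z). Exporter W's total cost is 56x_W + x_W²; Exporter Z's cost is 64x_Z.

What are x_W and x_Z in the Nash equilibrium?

Exporter W's profit: π = x_W(181 − (x_W + x_Z)) − 56x_W − x_W².
∂π/∂x_W = 125 − 4x_W − x_Z = 0, so x_W = 31.25 − 0.25x_Z.
For Z: ∂π/∂x_Z = 117 − 2x_Z − x_W = 0 ⇒ x_Z = 58.5 − 0.5x_W.
Plugging x_Z into W's best response: x_W = 31.25 − 0.25(58.5 − 0.5x_W) ⇒ 0.875x_W = 16.625, so x_W = 19.
Then x_Z = 58.5 − 0.5·19 = 49.

19, 49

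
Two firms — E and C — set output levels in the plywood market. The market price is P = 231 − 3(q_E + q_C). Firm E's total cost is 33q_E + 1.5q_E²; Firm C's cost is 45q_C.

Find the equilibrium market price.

Firm E's profit: π = q_E(231 − 3(q_E + q_C)) − 33q_E − 1.5q_E².
∂π/∂q_E = 198 − 9q_E − 3q_C = 0, so q_E = 22 − (1/3)q_C.
For C: ∂π/∂q_C = 186 − 6q_C − 3q_E = 0 ⇒ q_C = 31 − 0.5q_E.
Plugging q_C into E's best response: q_E = 22 − (1/3)(31 − 0.5q_E) ⇒ (5/6)q_E = 35/3, so q_E = 14.
Then q_C = 31 − 0.5·14 = 24.
Equilibrium price: P = 231 − 3·38 = 117.

117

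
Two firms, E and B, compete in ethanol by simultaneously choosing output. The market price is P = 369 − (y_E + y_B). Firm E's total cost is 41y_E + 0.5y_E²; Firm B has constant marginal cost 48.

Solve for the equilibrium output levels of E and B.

Firm E's profit: π = y_E(369 − (y_E + y_B)) − 41y_E − 0.5y_E².
∂π/∂y_E = 328 − 3y_E − y_B = 0, so y_E = 328/3 − (1/3)y_B.
For B: ∂π/∂y_B = 321 − 2y_B − y_E = 0 ⇒ y_B = 160.5 − 0.5y_E.
Plugging y_B into E's best response: y_E = 328/3 − (1/3)(160.5 − 0.5y_E) ⇒ (5/6)y_E = 335/6, so y_E = 67.
Then y_B = 160.5 − 0.5·67 = 127.

67, 127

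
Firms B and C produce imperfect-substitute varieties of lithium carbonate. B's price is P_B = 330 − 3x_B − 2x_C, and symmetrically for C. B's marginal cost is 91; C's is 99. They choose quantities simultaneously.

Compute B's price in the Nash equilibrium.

Firm B's profit: π = x_B(330 − 3x_B − 2x_C) − 91x_B.
∂π/∂x_B = 239 − 6x_B − 2x_C = 0 ⇒ x_B = 239/6 − (1/3)x_C.
Similarly x_C = 38.5 − (1/3)x_B.
Solving the two reaction functions simultaneously: (1 − (−1/3)(−1/3))x_B = 239/6 − (1/3)·38.5, so (8/9)x_B = 27 and x_B = 30.375.
Then x_C = 38.5 − (1/3)·30.375 = 28.375.
P_B = 330 − 3·30.375 − 2·28.375 = 182.125.

182.125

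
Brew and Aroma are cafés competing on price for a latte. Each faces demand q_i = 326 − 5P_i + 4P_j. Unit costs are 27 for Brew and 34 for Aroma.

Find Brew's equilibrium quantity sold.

257.5

Brew's profit: π = (P_{Brew} − 27)(326 − 5P_{Brew} + 4P_{Aroma}).
∂π/∂P_{Brew} = 461 − 10P_{Brew} + 4P_{Aroma} = 0 ⇒ P_{Brew} = 46.1 + 0.4P_{Aroma}.
Similarly P_{Aroma} = 49.6 + 0.4P_{Brew}.
Plugging P_{Aroma} into Brew's best response: P_{Brew} = 46.1 + 0.4(49.6 + 0.4P_{Brew}) ⇒ 0.84P_{Brew} = 65.94, so P_{Brew} = 78.5.
Then P_{Aroma} = 49.6 + 0.4·78.5 = 81.
q_{Brew} = 326 − 5·78.5 + 4·81 = 257.5.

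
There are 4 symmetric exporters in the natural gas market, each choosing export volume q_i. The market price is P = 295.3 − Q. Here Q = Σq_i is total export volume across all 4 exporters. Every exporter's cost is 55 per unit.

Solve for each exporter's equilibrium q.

48.06

A representative exporter's profit is π_i = q_i(295.3 − Q) − 55q_i, with Q = q_i + Σ_{j≠i} q_j.
First-order condition: 240.3 − 2q_i − Σ_{j≠i} q_j = 0.
With identical exporters, set every q_j = q: then 240.3 − 2q − 3q = 0, i.e. q = 240.3/5 = 48.06.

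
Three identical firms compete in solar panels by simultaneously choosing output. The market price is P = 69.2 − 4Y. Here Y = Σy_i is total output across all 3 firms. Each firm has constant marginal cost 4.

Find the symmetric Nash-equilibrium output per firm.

A representative firm's profit is π_i = y_i(69.2 − 4Y) − 4y_i, with Y = y_i + Σ_{j≠i} y_j.
First-order condition: 65.2 − 8y_i − 4Σ_{j≠i} y_j = 0.
With identical firms, set every y_j = y: then 65.2 − 8y − 8y = 0, i.e. y = 65.2/16 = 4.075.

4.075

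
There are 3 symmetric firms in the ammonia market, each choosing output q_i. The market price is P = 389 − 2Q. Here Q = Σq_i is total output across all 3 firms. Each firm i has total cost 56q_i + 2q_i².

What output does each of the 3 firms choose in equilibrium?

27.75

A representative firm's profit is π_i = q_i(389 − 2Q) − 56q_i − 2q_i², with Q = q_i + Σ_{j≠i} q_j.
First-order condition: 333 − 8q_i − 2Σ_{j≠i} q_j = 0.
In a symmetric equilibrium every firm chooses the same q, so Σ_{j≠i} q_j = 2q. The condition becomes 333 − 12q = 0, giving q = 333/12 = 27.75.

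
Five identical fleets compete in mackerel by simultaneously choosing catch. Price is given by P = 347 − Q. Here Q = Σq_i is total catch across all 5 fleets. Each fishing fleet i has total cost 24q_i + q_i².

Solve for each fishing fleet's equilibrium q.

40.375

A representative fishing fleet's profit is π_i = q_i(347 − Q) − 24q_i − q_i², with Q = q_i + Σ_{j≠i} q_j.
First-order condition: 323 − 4q_i − Σ_{j≠i} q_j = 0.
In a symmetric equilibrium every fishing fleet chooses the same q, so Σ_{j≠i} q_j = 4q. The condition becomes 323 − 8q = 0, giving q = 323/8 = 40.375.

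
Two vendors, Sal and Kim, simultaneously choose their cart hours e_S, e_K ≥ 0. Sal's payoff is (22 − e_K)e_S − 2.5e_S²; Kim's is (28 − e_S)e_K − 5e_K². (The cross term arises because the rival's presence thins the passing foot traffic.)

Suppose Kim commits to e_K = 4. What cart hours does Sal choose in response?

3.6

Expanding Sal's payoff: 22e_S − e_Ke_S − 2.5e_S².
∂π/∂e_S = 22 − e_K − 5e_S = 0, so e_S = 4.4 − 0.2e_K.
At e_K = 4: e_S = 4.4 − 0.2·4 = 3.6.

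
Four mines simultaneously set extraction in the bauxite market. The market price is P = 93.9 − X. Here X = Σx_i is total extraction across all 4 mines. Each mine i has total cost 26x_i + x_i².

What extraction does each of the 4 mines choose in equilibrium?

A representative mine's profit is π_i = x_i(93.9 − X) − 26x_i − x_i², with X = x_i + Σ_{j≠i} x_j.
First-order condition: 67.9 − 4x_i − Σ_{j≠i} x_j = 0.
Imposing symmetry (x_j = x for all j) turns Σ_{j≠i} x_j into 3x, so 67.9 = 7x and x = 9.7.

9.7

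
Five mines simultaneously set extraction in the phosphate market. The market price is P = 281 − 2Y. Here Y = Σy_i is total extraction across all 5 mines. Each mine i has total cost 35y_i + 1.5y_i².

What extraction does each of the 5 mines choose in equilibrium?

16.4

A representative mine's profit is π_i = y_i(281 − 2Y) − 35y_i − 1.5y_i², with Y = y_i + Σ_{j≠i} y_j.
First-order condition: 246 − 7y_i − 2Σ_{j≠i} y_j = 0.
With identical mines, set every y_j = y: then 246 − 7y − 8y = 0, i.e. y = 246/15 = 16.4.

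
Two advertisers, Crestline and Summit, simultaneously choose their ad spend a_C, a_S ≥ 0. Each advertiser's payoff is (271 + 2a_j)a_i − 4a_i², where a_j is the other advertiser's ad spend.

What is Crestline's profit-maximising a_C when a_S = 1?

Crestline's payoff is (271 + 2a_S)a_C − 4a_C².
∂π/∂a_C = 271 + 2a_S − 8a_C = 0, so a_C = 33.875 + 0.25a_S.
At a_S = 1: a_C = 33.875 + 0.25·1 = 34.125.

34.125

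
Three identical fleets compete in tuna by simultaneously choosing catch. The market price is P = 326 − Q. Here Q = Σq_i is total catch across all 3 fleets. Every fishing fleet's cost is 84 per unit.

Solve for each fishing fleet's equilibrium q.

60.5

A representative fishing fleet's profit is π_i = q_i(326 − Q) − 84q_i, with Q = q_i + Σ_{j≠i} q_j.
First-order condition: 242 − 2q_i − Σ_{j≠i} q_j = 0.
With identical fishing fleets, set every q_j = q: then 242 − 2q − 2q = 0, i.e. q = 242/4 = 60.5.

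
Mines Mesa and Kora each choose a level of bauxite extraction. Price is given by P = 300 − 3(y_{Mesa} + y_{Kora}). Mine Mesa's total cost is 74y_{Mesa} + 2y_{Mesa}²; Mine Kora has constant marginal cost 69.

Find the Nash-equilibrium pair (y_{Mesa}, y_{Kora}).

13, 32

Mine Mesa's profit: π = y_{Mesa}(300 − 3(y_{Mesa} + y_{Kora})) − 74y_{Mesa} − 2y_{Mesa}².
∂π/∂y_{Mesa} = 226 − 10y_{Mesa} − 3y_{Kora} = 0, so y_{Mesa} = 22.6 − 0.3y_{Kora}.
For Kora: ∂π/∂y_{Kora} = 231 − 6y_{Kora} − 3y_{Mesa} = 0 ⇒ y_{Kora} = 38.5 − 0.5y_{Mesa}.
Plugging y_{Kora} into Mesa's best response: y_{Mesa} = 22.6 − 0.3(38.5 − 0.5y_{Mesa}) ⇒ 0.85y_{Mesa} = 11.05, so y_{Mesa} = 13.
Then y_{Kora} = 38.5 − 0.5·13 = 32.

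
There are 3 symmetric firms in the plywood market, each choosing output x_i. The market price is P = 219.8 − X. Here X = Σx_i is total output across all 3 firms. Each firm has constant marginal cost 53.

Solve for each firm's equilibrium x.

A representative firm's profit is π_i = x_i(219.8 − X) − 53x_i, with X = x_i + Σ_{j≠i} x_j.
First-order condition: 166.8 − 2x_i − Σ_{j≠i} x_j = 0.
With identical firms, set every x_j = x: then 166.8 − 2x − 2x = 0, i.e. x = 166.8/4 = 41.7.

41.7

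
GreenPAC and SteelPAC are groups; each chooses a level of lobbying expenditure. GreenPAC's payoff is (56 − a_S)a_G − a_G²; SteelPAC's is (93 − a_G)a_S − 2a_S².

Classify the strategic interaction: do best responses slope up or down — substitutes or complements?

Expanding GreenPAC's payoff: 56a_G − a_Sa_G − a_G².
∂π/∂a_G = 56 − a_S − 2a_G = 0, so a_G = 28 − 0.5a_S.
The best-response slope da_G/da_S = −0.5 < 0: the reaction function is downward-sloping, so the choices are strategic substitutes.

strategic substitutes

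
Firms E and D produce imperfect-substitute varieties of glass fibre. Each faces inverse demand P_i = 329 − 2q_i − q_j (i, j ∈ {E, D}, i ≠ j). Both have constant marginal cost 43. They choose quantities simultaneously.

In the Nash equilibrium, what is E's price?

157.4

Firm E's profit: π = q_E(329 − 2q_E − q_D) − 43q_E.
∂π/∂q_E = 286 − 4q_E − q_D = 0 ⇒ q_E = 71.5 − 0.25q_D.
The game is symmetric, so in equilibrium q_D = q_E: the reaction function gives 1.25q_E = 71.5, hence q_E = 57.2.
P_E = 329 − 2·57.2 − 57.2 = 157.4.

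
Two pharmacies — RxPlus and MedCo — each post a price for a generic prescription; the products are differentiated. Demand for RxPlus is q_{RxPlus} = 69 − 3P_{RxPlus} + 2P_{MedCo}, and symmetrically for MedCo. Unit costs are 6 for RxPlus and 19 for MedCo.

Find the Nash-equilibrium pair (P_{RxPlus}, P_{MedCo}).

RxPlus's profit: π = (P_{RxPlus} − 6)(69 − 3P_{RxPlus} + 2P_{MedCo}).
∂π/∂P_{RxPlus} = 87 − 6P_{RxPlus} + 2P_{MedCo} = 0 ⇒ P_{RxPlus} = 14.5 + (1/3)P_{MedCo}.
Similarly P_{MedCo} = 21 + (1/3)P_{RxPlus}.
Plugging P_{MedCo} into RxPlus's best response: P_{RxPlus} = 14.5 + (1/3)(21 + (1/3)P_{RxPlus}) ⇒ (8/9)P_{RxPlus} = 21.5, so P_{RxPlus} = 24.1875.
Then P_{MedCo} = 21 + (1/3)·24.1875 = 29.0625.

24.1875, 29.0625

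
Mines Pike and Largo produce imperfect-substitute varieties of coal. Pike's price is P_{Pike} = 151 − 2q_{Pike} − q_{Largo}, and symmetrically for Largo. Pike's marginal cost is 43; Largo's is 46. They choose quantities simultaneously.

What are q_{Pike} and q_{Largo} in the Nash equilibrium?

Mine Pike's profit: π = q_{Pike}(151 − 2q_{Pike} − q_{Largo}) − 43q_{Pike}.
∂π/∂q_{Pike} = 108 − 4q_{Pike} − q_{Largo} = 0 ⇒ q_{Pike} = 27 − 0.25q_{Largo}.
Similarly q_{Largo} = 26.25 − 0.25q_{Pike}.
Solving the two reaction functions simultaneously: (1 − (−0.25)(−0.25))q_{Pike} = 27 − 0.25·26.25, so 0.9375q_{Pike} = 20.4375 and q_{Pike} = 21.8.
Then q_{Largo} = 26.25 − 0.25·21.8 = 20.8.

21.8, 20.8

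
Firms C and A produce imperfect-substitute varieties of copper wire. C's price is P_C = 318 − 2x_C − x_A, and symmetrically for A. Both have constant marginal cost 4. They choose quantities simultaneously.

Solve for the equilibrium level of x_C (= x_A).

Firm C's profit: π = x_C(318 − 2x_C − x_A) − 4x_C.
∂π/∂x_C = 314 − 4x_C − x_A = 0 ⇒ x_C = 78.5 − 0.25x_A.
The game is symmetric, so in equilibrium x_A = x_C: the reaction function gives 1.25x_C = 78.5, hence x_C = 62.8.

62.8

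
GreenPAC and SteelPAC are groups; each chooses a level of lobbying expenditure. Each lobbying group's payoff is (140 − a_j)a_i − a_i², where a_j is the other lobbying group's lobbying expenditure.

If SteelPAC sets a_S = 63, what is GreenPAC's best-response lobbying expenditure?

GreenPAC's payoff is (140 − a_S)a_G − a_G².
∂π/∂a_G = 140 − a_S − 2a_G = 0, so a_G = 70 − 0.5a_S.
At a_S = 63: a_G = 70 − 0.5·63 = 38.5.

38.5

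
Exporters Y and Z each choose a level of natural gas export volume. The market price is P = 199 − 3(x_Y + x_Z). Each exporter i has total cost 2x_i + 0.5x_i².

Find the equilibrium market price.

Exporter Y's profit: π = x_Y(199 − 3(x_Y + x_Z)) − 2x_Y − 0.5x_Y².
∂π/∂x_Y = 197 − 7x_Y − 3x_Z = 0, so x_Y = 197/7 − (3/7)x_Z.
By symmetry x_Z = x_Y; substituting into the reaction function, (10/7)x_Y = 197/7 and x_Y = 19.7.
Equilibrium price: P = 199 − 3·39.4 = 80.8.

80.8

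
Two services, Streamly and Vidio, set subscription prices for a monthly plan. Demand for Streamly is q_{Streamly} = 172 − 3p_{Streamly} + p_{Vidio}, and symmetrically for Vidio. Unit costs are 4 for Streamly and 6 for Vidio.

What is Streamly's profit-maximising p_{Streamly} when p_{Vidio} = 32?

36

Streamly's profit: π = (p_{Streamly} − 4)(172 − 3p_{Streamly} + p_{Vidio}).
∂π/∂p_{Streamly} = 184 − 6p_{Streamly} + p_{Vidio} = 0 ⇒ p_{Streamly} = 92/3 + (1/6)p_{Vidio}.
At p_{Vidio} = 32: p_{Streamly} = 92/3 + (1/6)·32 = 36.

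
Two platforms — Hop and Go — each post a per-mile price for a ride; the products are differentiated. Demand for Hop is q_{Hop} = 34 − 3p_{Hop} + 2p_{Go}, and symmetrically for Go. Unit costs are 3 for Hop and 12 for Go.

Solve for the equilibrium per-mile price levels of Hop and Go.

12.4375, 15.8125

Hop's profit: π = (p_{Hop} − 3)(34 − 3p_{Hop} + 2p_{Go}).
∂π/∂p_{Hop} = 43 − 6p_{Hop} + 2p_{Go} = 0 ⇒ p_{Hop} = 43/6 + (1/3)p_{Go}.
Similarly p_{Go} = 35/3 + (1/3)p_{Hop}.
Plugging p_{Go} into Hop's best response: p_{Hop} = 43/6 + (1/3)(35/3 + (1/3)p_{Hop}) ⇒ (8/9)p_{Hop} = 199/18, so p_{Hop} = 12.4375.
Then p_{Go} = 35/3 + (1/3)·12.4375 = 15.8125.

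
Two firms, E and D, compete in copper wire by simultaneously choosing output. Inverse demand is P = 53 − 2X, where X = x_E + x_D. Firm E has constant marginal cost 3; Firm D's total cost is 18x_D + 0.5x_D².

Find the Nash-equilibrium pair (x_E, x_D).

Firm E's profit: π = x_E(53 − 2(x_E + x_D)) − 3x_E.
∂π/∂x_E = 50 − 4x_E − 2x_D = 0, so x_E = 12.5 − 0.5x_D.
For D: ∂π/∂x_D = 35 − 5x_D − 2x_E = 0 ⇒ x_D = 7 − 0.4x_E.
Plugging x_D into E's best response: x_E = 12.5 − 0.5(7 − 0.4x_E) ⇒ 0.8x_E = 9, so x_E = 11.25.
Then x_D = 7 − 0.4·11.25 = 2.5.

11.25, 2.5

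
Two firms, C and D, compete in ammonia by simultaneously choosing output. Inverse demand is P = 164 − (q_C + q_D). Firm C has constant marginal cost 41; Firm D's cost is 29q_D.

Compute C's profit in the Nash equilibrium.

Firm C's profit: π = q_C(164 − (q_C + q_D)) − 41q_C.
∂π/∂q_C = 123 − 2q_C − q_D = 0, so q_C = 61.5 − 0.5q_D.
By the same steps for D: q_D = 67.5 − 0.5q_C.
Solving the two reaction functions simultaneously: (1 − (−0.5)(−0.5))q_C = 61.5 − 0.5·67.5, so 0.75q_C = 27.75 and q_C = 37.
Then q_D = 67.5 − 0.5·37 = 49.
Price P = 164 − 86 = 78.
C's profit: (78 − 41)·37 = 1369.

1369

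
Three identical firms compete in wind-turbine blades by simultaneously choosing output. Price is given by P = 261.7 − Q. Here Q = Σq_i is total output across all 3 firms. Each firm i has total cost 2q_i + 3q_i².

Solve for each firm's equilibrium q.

25.97

A representative firm's profit is π_i = q_i(261.7 − Q) − 2q_i − 3q_i², with Q = q_i + Σ_{j≠i} q_j.
First-order condition: 259.7 − 8q_i − Σ_{j≠i} q_j = 0.
In a symmetric equilibrium every firm chooses the same q, so Σ_{j≠i} q_j = 2q. The condition becomes 259.7 − 10q = 0, giving q = 259.7/10 = 25.97.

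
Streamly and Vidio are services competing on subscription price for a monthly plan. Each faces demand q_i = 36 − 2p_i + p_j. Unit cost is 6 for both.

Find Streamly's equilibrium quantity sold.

Streamly's profit: π = (p_{Streamly} − 6)(36 − 2p_{Streamly} + p_{Vidio}).
∂π/∂p_{Streamly} = 48 − 4p_{Streamly} + p_{Vidio} = 0 ⇒ p_{Streamly} = 12 + 0.25p_{Vidio}.
The game is symmetric, so in equilibrium p_{Vidio} = p_{Streamly}: the reaction function gives 0.75p_{Streamly} = 12, hence p_{Streamly} = 16.
q_{Streamly} = 36 − 2·16 + 16 = 20.

20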